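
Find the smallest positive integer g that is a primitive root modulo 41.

6

φ(41) = 41 − 1 = 40 = 2^3 · 5.
Test candidates g = 2, 3, … against the prime factors q ∈ {2, 5} of φ(41): g is a generator iff g^(40/q) ≢ 1 for every such q.
g = 2: 2^20 ≡ 1 — hits 1, so not a primitive root.
g = 3: 3^20 ≡ 40; 3^8 ≡ 1 — hits 1, so not a primitive root.
g = 4: 4^20 ≡ 1 — hits 1, so not a primitive root.
g = 5: 5^20 ≡ 1 — hits 1, so not a primitive root.
g = 6: 6^20 ≡ 40; 6^8 ≡ 10 — none is 1, so 6 is a primitive root.
So 6 is the smallest generator of (Z/41Z)^×.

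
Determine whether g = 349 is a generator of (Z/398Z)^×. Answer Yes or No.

φ(398) = φ(2)·φ(199) = 1·198 = 198 = 2 · 3^2 · 11.
349 is a primitive root mod 398 iff 349^(φ(398)/q) ≢ 1 for every prime q | φ(398), i.e. q ∈ {2, 3, 11}.
349^99 ≡ 397 (mod 398)  [q = 2: ≢ 1 ✓]
349^66 ≡ 291 (mod 398)  [q = 3: ≢ 1 ✓]
349^18 ≡ 313 (mod 398)  [q = 11: ≢ 1 ✓]
All checks pass, so 349 has order 198 and is a primitive root modulo 398.

Yes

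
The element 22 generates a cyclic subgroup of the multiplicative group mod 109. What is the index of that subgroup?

4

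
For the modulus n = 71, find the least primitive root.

7

φ(71) = 71 − 1 = 70 = 2 · 5 · 7.
g is a primitive root iff g^(70/q) ≢ 1 (mod 71) for each prime q ∈ {2, 5, 7}.
g = 2: 2^35 ≡ 1 — hits 1, so not a primitive root.
g = 3: 3^35 ≡ 1 — hits 1, so not a primitive root.
g = 4: 4^35 ≡ 1 — hits 1, so not a primitive root.
g = 5: 5^35 ≡ 1 — hits 1, so not a primitive root.
g = 6: 6^35 ≡ 1 — hits 1, so not a primitive root.
g = 7: 7^35 ≡ 70; 7^14 ≡ 54; 7^10 ≡ 45 — none is 1, so 7 is a primitive root.
Hence the least primitive root of 71 is 7.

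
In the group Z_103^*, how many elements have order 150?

0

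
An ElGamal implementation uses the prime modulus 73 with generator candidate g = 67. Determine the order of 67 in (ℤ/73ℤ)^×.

36

ord(67) | φ(73) = 73 − 1 = 72 = 2^3 · 3^2.
Divisors of 72: 1, 2, 3, 4, 6, 8, 9, 12, 18, 24, 36, 72.
Check 67^d mod 73 for each divisor in increasing order:
67^1 ≡ 67 (mod 73)
67^2 ≡ 36 (mod 73)
67^3 ≡ 3 (mod 73)
67^4 ≡ 55 (mod 73)
67^6 ≡ 9 (mod 73)
67^8 ≡ 32 (mod 73)
67^9 ≡ 27 (mod 73)
67^12 ≡ 8 (mod 73)
67^18 ≡ 72 (mod 73)
67^24 ≡ 64 (mod 73)
67^36 ≡ 1 (mod 73) ✓
Therefore the multiplicative order of 67 modulo 73 is 36.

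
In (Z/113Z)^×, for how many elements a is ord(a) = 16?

8

φ(113) = 113 − 1 = 112 = 2^4 · 7.
Since (Z/113Z)^× is cyclic of order 112, the number of elements of order d is φ(d) when d | 112 and 0 otherwise.
16 = 2^4 divides 112, and φ(16) = 8.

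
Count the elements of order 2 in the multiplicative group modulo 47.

φ(47) = 47 − 1 = 46 = 2 · 23.
Since (Z/47Z)^× is cyclic of order 46, the number of elements of order d is φ(d) when d | 46 and 0 otherwise.
2 | 46, and φ(2) = 2 − 1 = 1.

1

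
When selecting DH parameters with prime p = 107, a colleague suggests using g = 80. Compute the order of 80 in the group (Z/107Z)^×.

106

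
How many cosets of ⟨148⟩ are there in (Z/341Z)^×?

10

By Lagrange's theorem, ord_341(148) divides φ(341) = φ(11·31) = (11−1)·(31−1) = 10·30 = 300 = 2^2 · 3 · 5^2.
Divisors of 300: 1, 2, 3, 4, 5, 6, 10, 12, 15, 20, 25, 30, 50, 60, 75, 100, 150, 300.
Check 148^d mod 341 for each divisor in increasing order:
148^1 ≡ 148
148^2 ≡ 80
148^3 ≡ 246
148^4 ≡ 262
148^5 ≡ 243
148^6 ≡ 159
148^10 ≡ 56
148^12 ≡ 47
148^15 ≡ 309
148^20 ≡ 67
148^25 ≡ 254
148^30 ≡ 1
Thus |⟨148⟩| = ord(148) = 30.
Index = |(Z/341Z)^×| / |⟨148⟩| = 300 / 30 = 10.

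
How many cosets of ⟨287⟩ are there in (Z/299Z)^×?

12

By Lagrange's theorem, ord_299(287) divides φ(299) = φ(13·23) = (13−1)·(23−1) = 12·22 = 264 = 2^3 · 3 · 11.
Divisors of 264: 1, 2, 3, 4, 6, 8, 11, 12, 22, 24, 33, 44, 66, 88, 132, 264.
Compute 287^d (mod 299) for the divisors d until we hit 1:
287^1 ≡ 287
287^2 ≡ 144
287^3 ≡ 66
287^4 ≡ 105
287^6 ≡ 170
287^8 ≡ 261
287^11 ≡ 183
287^12 ≡ 196
287^22 ≡ 1
Thus |⟨287⟩| = ord(287) = 22.
The index is φ(299) / ord(287) = 264 / 22 = 12.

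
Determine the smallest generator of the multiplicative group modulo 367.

6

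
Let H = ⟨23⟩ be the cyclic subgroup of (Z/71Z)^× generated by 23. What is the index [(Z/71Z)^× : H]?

5

Since 23 ∈ (Z/71Z)^×, its order divides φ(71) = 71 − 1 = 70 = 2 · 5 · 7.
Divisors of 70: 1, 2, 5, 7, 10, 14, 35, 70.
Check 23^d mod 71 for each divisor in increasing order:
23^1 ≡ 23 (mod 71)
23^2 ≡ 32 (mod 71)
23^5 ≡ 51 (mod 71)
23^7 ≡ 70 (mod 71)
23^10 ≡ 45 (mod 71)
23^14 ≡ 1 (mod 71) ✓
The order of 23 is 14, so the subgroup it generates has 14 elements.
Index = |(Z/71Z)^×| / |⟨23⟩| = 70 / 14 = 5.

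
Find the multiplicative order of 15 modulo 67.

11

Since 15 ∈ (Z/67Z)^×, its order divides φ(67) = 67 − 1 = 66 = 2 · 3 · 11.
Divisors of 66: 1, 2, 3, 6, 11, 22, 33, 66.
Evaluate successive powers at the divisors of 66:
15^1 ≡ 15 (mod 67)
15^2 ≡ 24 (mod 67)
15^3 ≡ 25 (mod 67)
15^6 ≡ 22 (mod 67)
15^11 ≡ 1 (mod 67) ✓
Hence ord(15) = 11.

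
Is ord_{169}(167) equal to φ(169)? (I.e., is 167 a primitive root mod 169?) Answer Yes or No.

φ(169) = φ(13^2) = 13·(13−1) = 156 = 2^2 · 3 · 13.
Test 167^(156/q) mod 169 for each prime factor q of 156:
167^78 ≡ 168 (mod 169)  [q = 2: ≢ 1 ✓]
167^52 ≡ 146 (mod 169)  [q = 3: ≢ 1 ✓]
167^12 ≡ 40 (mod 169)  [q = 13: ≢ 1 ✓]
None equal 1, so ord_169(167) = 156: 167 is a primitive root.

Yes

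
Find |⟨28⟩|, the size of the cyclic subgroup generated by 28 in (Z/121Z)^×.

110

The order of 28 must divide φ(121) = φ(11^2) = 11·(11−1) = 110 = 2 · 5 · 11.
Divisors of 110: 1, 2, 5, 10, 11, 22, 55, 110.
Compute 28^d (mod 121) for the divisors d until we hit 1:
28^1 ≡ 28
28^2 ≡ 58
28^5 ≡ 54
28^10 ≡ 12
28^11 ≡ 94
28^22 ≡ 3
28^55 ≡ 120
28^110 ≡ 1
Hence ord(28) = 110.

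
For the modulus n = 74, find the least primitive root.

5

φ(74) = φ(2)·φ(37) = 1·36 = 36 = 2^2 · 3^2.
g is a primitive root iff g^(36/q) ≢ 1 (mod 74) for each prime q ∈ {2, 3}.
g = 2: gcd(2, 74) = 2 > 1, not a unit — skip.
g = 3: 3^18 ≡ 1 — hits 1, so not a primitive root.
g = 4: gcd(4, 74) = 2 > 1, not a unit — skip.
g = 5: 5^18 ≡ 73; 5^12 ≡ 47 — none is 1, so 5 is a primitive root.
So 5 is the smallest generator of (Z/74Z)^×.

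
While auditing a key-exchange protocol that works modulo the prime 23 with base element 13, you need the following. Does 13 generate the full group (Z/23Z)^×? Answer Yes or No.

φ(23) = 23 − 1 = 22 = 2 · 11.
Test 13^(22/q) mod 23 for each prime factor q of 22:
13^11 ≡ 1 (mod 23)  [q = 2: ≡ 1 ✗]
13^2 ≡ 8 (mod 23)  [q = 11: ≢ 1 ✓]
Since 13^11 ≡ 1, the order of 13 divides 11 < 22, so 13 is not a primitive root.

No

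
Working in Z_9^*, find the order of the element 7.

3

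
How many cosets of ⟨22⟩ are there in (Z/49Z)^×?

By Lagrange's theorem, ord_49(22) divides φ(49) = φ(7^2) = 7·(7−1) = 42 = 2 · 3 · 7.
Divisors of 42: 1, 2, 3, 6, 7, 14, 21, 42.
Compute 22^d (mod 49) for the divisors d until we hit 1:
22^1 ≡ 22 (mod 49)
22^2 ≡ 43 (mod 49)
22^3 ≡ 15 (mod 49)
22^6 ≡ 29 (mod 49)
22^7 ≡ 1 (mod 49) ✓
The order of 22 is 7, so the subgroup it generates has 7 elements.
The index is φ(49) / ord(22) = 42 / 7 = 6.

6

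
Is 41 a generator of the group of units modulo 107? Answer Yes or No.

φ(107) = 107 − 1 = 106 = 2 · 53.
An element g generates (Z/107Z)^× iff g^(106/q) ≢ 1 (mod 107) for each prime q ∈ {2, 53}.
41^53 ≡ 1 (mod 107)  [q = 2: ≡ 1 ✗]
41^2 ≡ 76 (mod 107)  [q = 53: ≢ 1 ✓]
The check at q = 2 fails, so 41 generates a proper subgroup.

No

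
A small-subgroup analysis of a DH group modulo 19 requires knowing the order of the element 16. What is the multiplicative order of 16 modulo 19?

By Lagrange's theorem, ord_19(16) divides φ(19) = 19 − 1 = 18 = 2 · 3^2.
Divisors of 18: 1, 2, 3, 6, 9, 18.
Check 16^d mod 19 for each divisor in increasing order:
16^1 ≡ 16 (mod 19)
16^2 ≡ 9 (mod 19)
16^3 ≡ 11 (mod 19)
16^6 ≡ 7 (mod 19)
16^9 ≡ 1 (mod 19) ✓
The smallest such exponent is 9, so the order of 16 is 9.

9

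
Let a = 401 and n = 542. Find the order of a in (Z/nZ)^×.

90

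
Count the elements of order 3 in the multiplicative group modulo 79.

2

φ(79) = 79 − 1 = 78 = 2 · 3 · 13.
(Z/79Z)^× is cyclic (|G| = 78); a cyclic group of order m has exactly φ(d) elements of each order d | m, and none otherwise.
3 | 78, and φ(3) = 3 − 1 = 2.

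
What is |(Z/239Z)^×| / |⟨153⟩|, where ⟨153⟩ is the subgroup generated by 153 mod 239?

By Lagrange's theorem, ord_239(153) divides φ(239) = 239 − 1 = 238 = 2 · 7 · 17.
Divisors of 238: 1, 2, 7, 14, 17, 34, 119, 238.
Evaluate successive powers at the divisors of 238:
153^1 ≡ 153 (mod 239)
153^2 ≡ 226 (mod 239)
153^7 ≡ 132 (mod 239)
153^14 ≡ 216 (mod 239)
153^17 ≡ 98 (mod 239)
153^34 ≡ 44 (mod 239)
153^119 ≡ 1 (mod 239) ✓
So ord_239(153) = 119, hence |⟨153⟩| = 119.
The index is φ(239) / ord(153) = 238 / 119 = 2.

2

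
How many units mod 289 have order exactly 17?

16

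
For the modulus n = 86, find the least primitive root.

φ(86) = φ(2)·φ(43) = 1·42 = 42 = 2 · 3 · 7.
g is a primitive root iff g^(42/q) ≢ 1 (mod 86) for each prime q ∈ {2, 3, 7}.
g = 2: gcd(2, 86) = 2 > 1, not a unit — skip.
g = 3: 3^21 ≡ 85; 3^14 ≡ 79; 3^6 ≡ 41 — none is 1, so 3 is a primitive root.
Hence the least primitive root of 86 is 3.

3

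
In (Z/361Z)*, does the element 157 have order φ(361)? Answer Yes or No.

No

φ(361) = φ(19^2) = 19·(19−1) = 342 = 2 · 3^2 · 19.
An element g generates (Z/361Z)^× iff g^(342/q) ≢ 1 (mod 361) for each prime q ∈ {2, 3, 19}.
157^171 ≡ 1 (mod 361)  [q = 2: ≡ 1 ✗]
157^114 ≡ 292 (mod 361)  [q = 3: ≢ 1 ✓]
157^18 ≡ 343 (mod 361)  [q = 19: ≢ 1 ✓]
Since 157^171 ≡ 1, the order of 157 divides 171 < 342, so 157 is not a primitive root.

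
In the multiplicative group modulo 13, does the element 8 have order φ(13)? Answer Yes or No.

φ(13) = 13 − 1 = 12 = 2^2 · 3.
8 is a primitive root mod 13 iff 8^(φ(13)/q) ≢ 1 for every prime q | φ(13), i.e. q ∈ {2, 3}.
8^6 ≡ 12 (mod 13)  [q = 2: ≢ 1 ✓]
8^4 ≡ 1 (mod 13)  [q = 3: ≡ 1 ✗]
Since 8^4 ≡ 1, the order of 8 divides 4 < 12, so 8 is not a primitive root.

No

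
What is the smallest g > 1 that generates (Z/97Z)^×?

φ(97) = 97 − 1 = 96 = 2^5 · 3.
g is a primitive root iff g^(96/q) ≢ 1 (mod 97) for each prime q ∈ {2, 3}.
g = 2: 2^48 ≡ 1 — hits 1, so not a primitive root.
g = 3: 3^48 ≡ 1 — hits 1, so not a primitive root.
g = 4: 4^48 ≡ 1 — hits 1, so not a primitive root.
g = 5: 5^48 ≡ 96; 5^32 ≡ 35 — none is 1, so 5 is a primitive root.
Hence the least primitive root of 97 is 5.

5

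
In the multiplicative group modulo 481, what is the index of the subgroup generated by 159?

72

ord(159) | φ(481) = φ(13·37) = (13−1)·(37−1) = 12·36 = 432 = 2^4 · 3^3.
Divisors of 432: 1, 2, 3, 4, 6, 8, 9, 12, 16, 18, 24, 27, 36, 48, 54, 72, 108, 144, 216, 432.
Evaluate successive powers at the divisors of 432:
159^1 ≡ 159 (mod 481)
159^2 ≡ 269 (mod 481)
159^3 ≡ 443 (mod 481)
159^4 ≡ 211 (mod 481)
159^6 ≡ 1 (mod 481) ✓
The order of 159 is 6, so the subgroup it generates has 6 elements.
[(Z/481Z)^× : ⟨159⟩] = 432/6 = 72.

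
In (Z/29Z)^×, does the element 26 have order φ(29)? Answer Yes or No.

Yes

φ(29) = 29 − 1 = 28 = 2^2 · 7.
26 is a primitive root mod 29 iff 26^(φ(29)/q) ≢ 1 for every prime q | φ(29), i.e. q ∈ {2, 7}.
26^14 ≡ 28 (mod 29)  [q = 2: ≢ 1 ✓]
26^4 ≡ 23 (mod 29)  [q = 7: ≢ 1 ✓]
All checks pass, so 26 has order 28 and is a primitive root modulo 29.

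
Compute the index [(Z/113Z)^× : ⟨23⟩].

1

By Lagrange's theorem, ord_113(23) divides φ(113) = 113 − 1 = 112 = 2^4 · 7.
Divisors of 112: 1, 2, 4, 7, 8, 14, 16, 28, 56, 112.
Compute 23^d (mod 113) for the divisors d until we hit 1:
23^1 ≡ 23
23^2 ≡ 77
23^4 ≡ 53
23^7 ≡ 73
23^8 ≡ 97
23^14 ≡ 18
23^16 ≡ 30
23^28 ≡ 98
23^56 ≡ 112
23^112 ≡ 1
The order of 23 is 112, so the subgroup it generates has 112 elements.
[(Z/113Z)^× : ⟨23⟩] = 112/112 = 1.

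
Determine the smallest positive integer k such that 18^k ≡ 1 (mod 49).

3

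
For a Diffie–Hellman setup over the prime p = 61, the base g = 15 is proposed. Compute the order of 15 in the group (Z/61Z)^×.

15

The order of 15 must divide φ(61) = 61 − 1 = 60 = 2^2 · 3 · 5.
Divisors of 60: 1, 2, 3, 4, 5, 6, 10, 12, 15, 20, 30, 60.
Compute 15^d (mod 61) for the divisors d until we hit 1:
15^1 ≡ 15 (mod 61)
15^2 ≡ 42 (mod 61)
15^3 ≡ 20 (mod 61)
15^4 ≡ 56 (mod 61)
15^5 ≡ 47 (mod 61)
15^6 ≡ 34 (mod 61)
15^10 ≡ 13 (mod 61)
15^12 ≡ 58 (mod 61)
15^15 ≡ 1 (mod 61) ✓
The smallest such exponent is 15, so the order of 15 is 15.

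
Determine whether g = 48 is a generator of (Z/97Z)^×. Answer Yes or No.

No

φ(97) = 97 − 1 = 96 = 2^5 · 3.
An element g generates (Z/97Z)^× iff g^(96/q) ≢ 1 (mod 97) for each prime q ∈ {2, 3}.
48^48 ≡ 1 (mod 97)  [q = 2: ≡ 1 ✗]
48^32 ≡ 61 (mod 97)  [q = 3: ≢ 1 ✓]
48^48 ≡ 1 shows ord(48) | 48, strictly less than φ(97); not a primitive root.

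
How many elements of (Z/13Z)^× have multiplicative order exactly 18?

0

φ(13) = 13 − 1 = 12 = 2^2 · 3.
(Z/13Z)^× is cyclic (|G| = 12); a cyclic group of order m has exactly φ(d) elements of each order d | m, and none otherwise.
Since 18 ∤ 12, the count is 0.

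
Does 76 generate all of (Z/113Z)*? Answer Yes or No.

φ(113) = 113 − 1 = 112 = 2^4 · 7.
76 is a primitive root mod 113 iff 76^(φ(113)/q) ≢ 1 for every prime q | φ(113), i.e. q ∈ {2, 7}.
76^56 ≡ 112 (mod 113)  [q = 2: ≢ 1 ✓]
76^16 ≡ 106 (mod 113)  [q = 7: ≢ 1 ✓]
None equal 1, so ord_113(76) = 112: 76 is a primitive root.

Yes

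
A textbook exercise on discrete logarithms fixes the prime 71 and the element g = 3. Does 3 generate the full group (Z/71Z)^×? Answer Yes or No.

No

φ(71) = 71 − 1 = 70 = 2 · 5 · 7.
It suffices to check that the order of 3 is not a proper divisor of 70: compute 3^(70/q) for q ∈ {2, 5, 7}.
3^35 ≡ 1 (mod 71)  [q = 2: ≡ 1 ✗]
3^14 ≡ 54 (mod 71)  [q = 5: ≢ 1 ✓]
3^10 ≡ 48 (mod 71)  [q = 7: ≢ 1 ✓]
Since 3^35 ≡ 1, the order of 3 divides 35 < 70, so 3 is not a primitive root.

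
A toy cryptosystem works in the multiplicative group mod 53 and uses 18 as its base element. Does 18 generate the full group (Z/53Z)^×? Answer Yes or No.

φ(53) = 53 − 1 = 52 = 2^2 · 13.
18 is a primitive root mod 53 iff 18^(φ(53)/q) ≢ 1 for every prime q | φ(53), i.e. q ∈ {2, 13}.
18^26 ≡ 52 (mod 53)  [q = 2: ≢ 1 ✓]
18^4 ≡ 36 (mod 53)  [q = 13: ≢ 1 ✓]
None equal 1, so ord_53(18) = 52: 18 is a primitive root.

Yes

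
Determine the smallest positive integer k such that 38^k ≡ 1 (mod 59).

58

The order of 38 must divide φ(59) = 59 − 1 = 58 = 2 · 29.
Divisors of 58: 1, 2, 29, 58.
Compute 38^d (mod 59) for the divisors d until we hit 1:
38^1 ≡ 38 (mod 59)
38^2 ≡ 28 (mod 59)
38^29 ≡ 58 (mod 59)
38^58 ≡ 1 (mod 59) ✓
Therefore the multiplicative order of 38 modulo 59 is 58.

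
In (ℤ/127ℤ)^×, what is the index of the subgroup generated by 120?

2

Since 120 ∈ (Z/127Z)^×, its order divides φ(127) = 127 − 1 = 126 = 2 · 3^2 · 7.
Divisors of 126: 1, 2, 3, 6, 7, 9, 14, 18, 21, 42, 63, 126.
Check 120^d mod 127 for each divisor in increasing order:
120^1 ≡ 120 (mod 127)
120^2 ≡ 49 (mod 127)
120^3 ≡ 38 (mod 127)
120^6 ≡ 47 (mod 127)
120^7 ≡ 52 (mod 127)
120^9 ≡ 8 (mod 127)
120^14 ≡ 37 (mod 127)
120^18 ≡ 64 (mod 127)
120^21 ≡ 19 (mod 127)
120^42 ≡ 107 (mod 127)
120^63 ≡ 1 (mod 127) ✓
The order of 120 is 63, so the subgroup it generates has 63 elements.
The index is φ(127) / ord(120) = 126 / 63 = 2.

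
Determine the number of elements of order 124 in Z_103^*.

0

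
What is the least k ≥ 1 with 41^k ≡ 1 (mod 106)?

The order of 41 must divide φ(106) = φ(2)·φ(53) = 1·52 = 52 = 2^2 · 13.
Divisors of 52: 1, 2, 4, 13, 26, 52.
Compute 41^d (mod 106) for the divisors d until we hit 1:
41^1 ≡ 41
41^2 ≡ 91
41^4 ≡ 13
41^13 ≡ 83
41^26 ≡ 105
41^52 ≡ 1
Therefore the multiplicative order of 41 modulo 106 is 52.

52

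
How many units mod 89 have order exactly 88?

40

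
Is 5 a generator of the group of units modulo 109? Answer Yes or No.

φ(109) = 109 − 1 = 108 = 2^2 · 3^3.
5 is a primitive root mod 109 iff 5^(φ(109)/q) ≢ 1 for every prime q | φ(109), i.e. q ∈ {2, 3}.
5^54 ≡ 1 (mod 109)  [q = 2: ≡ 1 ✗]
5^36 ≡ 63 (mod 109)  [q = 3: ≢ 1 ✓]
Since 5^54 ≡ 1, the order of 5 divides 54 < 108, so 5 is not a primitive root.

No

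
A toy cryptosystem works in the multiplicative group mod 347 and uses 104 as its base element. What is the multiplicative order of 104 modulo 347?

By Lagrange's theorem, ord_347(104) divides φ(347) = 347 − 1 = 346 = 2 · 173.
Divisors of 346: 1, 2, 173, 346.
Compute 104^d (mod 347) for the divisors d until we hit 1:
104^1 ≡ 104 (mod 347)
104^2 ≡ 59 (mod 347)
104^173 ≡ 346 (mod 347)
104^346 ≡ 1 (mod 347) ✓
Therefore the multiplicative order of 104 modulo 347 is 346.

346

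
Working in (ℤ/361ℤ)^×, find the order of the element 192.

342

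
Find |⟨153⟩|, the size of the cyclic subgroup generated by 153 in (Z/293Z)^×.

146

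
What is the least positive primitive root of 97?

φ(97) = 97 − 1 = 96 = 2^5 · 3.
g is a primitive root iff g^(96/q) ≢ 1 (mod 97) for each prime q ∈ {2, 3}.
g = 2: 2^48 ≡ 1 — hits 1, so not a primitive root.
g = 3: 3^48 ≡ 1 — hits 1, so not a primitive root.
g = 4: 4^48 ≡ 1 — hits 1, so not a primitive root.
g = 5: 5^48 ≡ 96; 5^32 ≡ 35 — none is 1, so 5 is a primitive root.
The smallest primitive root modulo 97 is 5.

5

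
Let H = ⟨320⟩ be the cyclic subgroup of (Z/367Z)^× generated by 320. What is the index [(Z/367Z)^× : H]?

3

The order of 320 must divide φ(367) = 367 − 1 = 366 = 2 · 3 · 61.
Divisors of 366: 1, 2, 3, 6, 61, 122, 183, 366.
Test each divisor d:
320^1 ≡ 320 (mod 367)
320^2 ≡ 7 (mod 367)
320^3 ≡ 38 (mod 367)
320^6 ≡ 343 (mod 367)
320^61 ≡ 366 (mod 367)
320^122 ≡ 1 (mod 367) ✓
The order of 320 is 122, so the subgroup it generates has 122 elements.
Index = |(Z/367Z)^×| / |⟨320⟩| = 366 / 122 = 3.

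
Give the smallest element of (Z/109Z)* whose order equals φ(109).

6

φ(109) = 109 − 1 = 108 = 2^2 · 3^3.
g is a primitive root iff g^(108/q) ≢ 1 (mod 109) for each prime q ∈ {2, 3}.
g = 2: 2^54 ≡ 108; 2^36 ≡ 1 — hits 1, so not a primitive root.
g = 3: 3^54 ≡ 1 — hits 1, so not a primitive root.
g = 4: 4^54 ≡ 1 — hits 1, so not a primitive root.
g = 5: 5^54 ≡ 1 — hits 1, so not a primitive root.
g = 6: 6^54 ≡ 108; 6^36 ≡ 63 — none is 1, so 6 is a primitive root.
So 6 is the smallest generator of (Z/109Z)^×.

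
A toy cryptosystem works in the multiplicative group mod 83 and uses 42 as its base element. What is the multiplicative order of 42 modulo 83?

By Lagrange's theorem, ord_83(42) divides φ(83) = 83 − 1 = 82 = 2 · 41.
Divisors of 82: 1, 2, 41, 82.
Test each divisor d:
42^1 ≡ 42
42^2 ≡ 21
42^41 ≡ 82
42^82 ≡ 1
Therefore the multiplicative order of 42 modulo 83 is 82.

82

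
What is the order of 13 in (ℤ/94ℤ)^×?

46

Since 13 ∈ (Z/94Z)^×, its order divides φ(94) = φ(2)·φ(47) = 1·46 = 46 = 2 · 23.
Divisors of 46: 1, 2, 23, 46.
Check 13^d mod 94 for each divisor in increasing order:
13^1 ≡ 13 (mod 94)
13^2 ≡ 75 (mod 94)
13^23 ≡ 93 (mod 94)
13^46 ≡ 1 (mod 94) ✓
The smallest such exponent is 46, so the order of 13 is 46.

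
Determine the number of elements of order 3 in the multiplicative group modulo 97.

2

φ(97) = 97 − 1 = 96 = 2^5 · 3.
(Z/97Z)^× is cyclic (|G| = 96); a cyclic group of order m has exactly φ(d) elements of each order d | m, and none otherwise.
3 | 96, and φ(3) = 3 − 1 = 2.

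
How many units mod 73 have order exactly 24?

8

φ(73) = 73 − 1 = 72 = 2^3 · 3^2.
In a cyclic group of order 72, there are φ(d) elements of order d for each divisor d of 72, and zero for non-divisors.
24 = 2^3 · 3 divides 72, and φ(24) = 8.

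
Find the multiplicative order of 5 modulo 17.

16

ord(5) | φ(17) = 17 − 1 = 16 = 2^4.
Divisors of 16: 1, 2, 4, 8, 16.
Evaluate successive powers at the divisors of 16:
5^1 ≡ 5 (mod 17)
5^2 ≡ 8 (mod 17)
5^4 ≡ 13 (mod 17)
5^8 ≡ 16 (mod 17)
5^16 ≡ 1 (mod 17) ✓
So ord_17(5) = 16.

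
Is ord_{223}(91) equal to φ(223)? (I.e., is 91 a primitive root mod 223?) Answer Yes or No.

φ(223) = 223 − 1 = 222 = 2 · 3 · 37.
It suffices to check that the order of 91 is not a proper divisor of 222: compute 91^(222/q) for q ∈ {2, 3, 37}.
91^111 ≡ 222 (mod 223)  [q = 2: ≢ 1 ✓]
91^74 ≡ 1 (mod 223)  [q = 3: ≡ 1 ✗]
91^6 ≡ 17 (mod 223)  [q = 37: ≢ 1 ✓]
91^74 ≡ 1 shows ord(91) | 74, strictly less than φ(223); not a primitive root.

No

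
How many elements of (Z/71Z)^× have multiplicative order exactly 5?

4

φ(71) = 71 − 1 = 70 = 2 · 5 · 7.
In a cyclic group of order 70, there are φ(d) elements of order d for each divisor d of 70, and zero for non-divisors.
5 | 70, and φ(5) = 5 − 1 = 4.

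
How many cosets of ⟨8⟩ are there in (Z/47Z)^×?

2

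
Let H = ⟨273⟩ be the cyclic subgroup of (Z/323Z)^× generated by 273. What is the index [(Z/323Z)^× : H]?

96

The order of 273 must divide φ(323) = φ(17·19) = (17−1)·(19−1) = 16·18 = 288 = 2^5 · 3^2.
Divisors of 288: 1, 2, 3, 4, 6, 8, 9, 12, 16, 18, 24, 32, 36, 48, 72, 96, 144, 288.
Test each divisor d:
273^1 ≡ 273
273^2 ≡ 239
273^3 ≡ 1
Thus |⟨273⟩| = ord(273) = 3.
The index is φ(323) / ord(273) = 288 / 3 = 96.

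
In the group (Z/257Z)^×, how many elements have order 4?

2

φ(257) = 257 − 1 = 256 = 2^8.
In a cyclic group of order 256, there are φ(d) elements of order d for each divisor d of 256, and zero for non-divisors.
4 = 2^2 divides 256, and φ(4) = 2.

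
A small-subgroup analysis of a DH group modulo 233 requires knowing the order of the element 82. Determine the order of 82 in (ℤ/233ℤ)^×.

232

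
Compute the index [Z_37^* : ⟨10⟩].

12

By Lagrange's theorem, ord_37(10) divides φ(37) = 37 − 1 = 36 = 2^2 · 3^2.
Divisors of 36: 1, 2, 3, 4, 6, 9, 12, 18, 36.
Compute 10^d (mod 37) for the divisors d until we hit 1:
10^1 ≡ 10
10^2 ≡ 26
10^3 ≡ 1
Thus |⟨10⟩| = ord(10) = 3.
[(Z/37Z)^× : ⟨10⟩] = 36/3 = 12.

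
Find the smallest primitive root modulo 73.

5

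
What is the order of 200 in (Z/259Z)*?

ord(200) | φ(259) = φ(7·37) = (7−1)·(37−1) = 6·36 = 216 = 2^3 · 3^3.
Divisors of 216: 1, 2, 3, 4, 6, 8, 9, 12, 18, 24, 27, 36, 54, 72, 108, 216.
Evaluate successive powers at the divisors of 216:
200^1 ≡ 200
200^2 ≡ 114
200^3 ≡ 8
200^4 ≡ 46
200^6 ≡ 64
200^8 ≡ 44
200^9 ≡ 253
200^12 ≡ 211
200^18 ≡ 36
200^24 ≡ 232
200^27 ≡ 43
200^36 ≡ 1
The smallest such exponent is 36, so the order of 200 is 36.

36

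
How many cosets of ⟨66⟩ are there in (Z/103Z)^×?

6

By Lagrange's theorem, ord_103(66) divides φ(103) = 103 − 1 = 102 = 2 · 3 · 17.
Divisors of 102: 1, 2, 3, 6, 17, 34, 51, 102.
Check 66^d mod 103 for each divisor in increasing order:
66^1 ≡ 66
66^2 ≡ 30
66^3 ≡ 23
66^6 ≡ 14
66^17 ≡ 1
The order of 66 is 17, so the subgroup it generates has 17 elements.
The index is φ(103) / ord(66) = 102 / 17 = 6.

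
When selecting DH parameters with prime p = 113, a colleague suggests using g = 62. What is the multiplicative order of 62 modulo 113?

ord(62) | φ(113) = 113 − 1 = 112 = 2^4 · 7.
Divisors of 112: 1, 2, 4, 7, 8, 14, 16, 28, 56, 112.
Check 62^d mod 113 for each divisor in increasing order:
62^1 ≡ 62
62^2 ≡ 2
62^4 ≡ 4
62^7 ≡ 44
62^8 ≡ 16
62^14 ≡ 15
62^16 ≡ 30
62^28 ≡ 112
62^56 ≡ 1
Hence ord(62) = 56.

56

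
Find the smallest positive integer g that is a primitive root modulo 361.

2

φ(361) = φ(19^2) = 19·(19−1) = 342 = 2 · 3^2 · 19.
g is a primitive root iff g^(342/q) ≢ 1 (mod 361) for each prime q ∈ {2, 3, 19}.
g = 2: 2^171 ≡ 360; 2^114 ≡ 292; 2^18 ≡ 58 — none is 1, so 2 is a primitive root.
The smallest primitive root modulo 361 is 2.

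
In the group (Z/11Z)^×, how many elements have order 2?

1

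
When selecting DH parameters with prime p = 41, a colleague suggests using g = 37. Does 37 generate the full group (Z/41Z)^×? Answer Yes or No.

φ(41) = 41 − 1 = 40 = 2^3 · 5.
Test 37^(40/q) mod 41 for each prime factor q of 40:
37^20 ≡ 1 (mod 41)  [q = 2: ≡ 1 ✗]
37^8 ≡ 18 (mod 41)  [q = 5: ≢ 1 ✓]
37^20 ≡ 1 shows ord(37) | 20, strictly less than φ(41); not a primitive root.

No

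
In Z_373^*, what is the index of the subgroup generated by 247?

The order of 247 must divide φ(373) = 373 − 1 = 372 = 2^2 · 3 · 31.
Divisors of 372: 1, 2, 3, 4, 6, 12, 31, 62, 93, 124, 186, 372.
Compute 247^d (mod 373) for the divisors d until we hit 1:
247^1 ≡ 247 (mod 373)
247^2 ≡ 210 (mod 373)
247^3 ≡ 23 (mod 373)
247^4 ≡ 86 (mod 373)
247^6 ≡ 156 (mod 373)
247^12 ≡ 91 (mod 373)
247^31 ≡ 269 (mod 373)
247^62 ≡ 372 (mod 373)
247^93 ≡ 104 (mod 373)
247^124 ≡ 1 (mod 373) ✓
So ord_373(247) = 124, hence |⟨247⟩| = 124.
Index = |(Z/373Z)^×| / |⟨247⟩| = 372 / 124 = 3.

3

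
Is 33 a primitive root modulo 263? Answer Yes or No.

φ(263) = 263 − 1 = 262 = 2 · 131.
Test 33^(262/q) mod 263 for each prime factor q of 262:
33^131 ≡ 1 (mod 263)  [q = 2: ≡ 1 ✗]
33^2 ≡ 37 (mod 263)  [q = 131: ≢ 1 ✓]
The check at q = 2 fails, so 33 generates a proper subgroup.

No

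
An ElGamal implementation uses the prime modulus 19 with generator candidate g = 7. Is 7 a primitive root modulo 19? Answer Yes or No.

No

φ(19) = 19 − 1 = 18 = 2 · 3^2.
Test 7^(18/q) mod 19 for each prime factor q of 18:
7^9 ≡ 1 (mod 19)  [q = 2: ≡ 1 ✗]
7^6 ≡ 1 (mod 19)  [q = 3: ≡ 1 ✗]
Since 7^9 ≡ 1, the order of 7 divides 9 < 18, so 7 is not a primitive root.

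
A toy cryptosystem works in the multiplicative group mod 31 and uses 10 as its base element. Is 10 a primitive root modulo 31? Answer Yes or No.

No

φ(31) = 31 − 1 = 30 = 2 · 3 · 5.
An element g generates (Z/31Z)^× iff g^(30/q) ≢ 1 (mod 31) for each prime q ∈ {2, 3, 5}.
10^15 ≡ 1 (mod 31)  [q = 2: ≡ 1 ✗]
10^10 ≡ 5 (mod 31)  [q = 3: ≢ 1 ✓]
10^6 ≡ 2 (mod 31)  [q = 5: ≢ 1 ✓]
The check at q = 2 fails, so 10 generates a proper subgroup.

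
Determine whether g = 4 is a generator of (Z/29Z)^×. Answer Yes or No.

φ(29) = 29 − 1 = 28 = 2^2 · 7.
4 is a primitive root mod 29 iff 4^(φ(29)/q) ≢ 1 for every prime q | φ(29), i.e. q ∈ {2, 7}.
4^14 ≡ 1 (mod 29)  [q = 2: ≡ 1 ✗]
4^4 ≡ 24 (mod 29)  [q = 7: ≢ 1 ✓]
Since 4^14 ≡ 1, the order of 4 divides 14 < 28, so 4 is not a primitive root.

No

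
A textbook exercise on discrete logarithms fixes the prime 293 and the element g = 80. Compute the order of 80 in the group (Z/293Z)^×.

The order of 80 must divide φ(293) = 293 − 1 = 292 = 2^2 · 73.
Divisors of 292: 1, 2, 4, 73, 146, 292.
Evaluate successive powers at the divisors of 292:
80^1 ≡ 80 (mod 293)
80^2 ≡ 247 (mod 293)
80^4 ≡ 65 (mod 293)
80^73 ≡ 138 (mod 293)
80^146 ≡ 292 (mod 293)
80^292 ≡ 1 (mod 293) ✓
Therefore the multiplicative order of 80 modulo 293 is 292.

292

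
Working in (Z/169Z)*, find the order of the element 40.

13

ord(40) | φ(169) = φ(13^2) = 13·(13−1) = 156 = 2^2 · 3 · 13.
Divisors of 156: 1, 2, 3, 4, 6, 12, 13, 26, 39, 52, 78, 156.
Test each divisor d:
40^1 ≡ 40
40^2 ≡ 79
40^3 ≡ 118
40^4 ≡ 157
40^6 ≡ 66
40^12 ≡ 131
40^13 ≡ 1
Hence ord(40) = 13.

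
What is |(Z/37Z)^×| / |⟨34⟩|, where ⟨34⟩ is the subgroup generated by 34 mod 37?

4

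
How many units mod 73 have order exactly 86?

0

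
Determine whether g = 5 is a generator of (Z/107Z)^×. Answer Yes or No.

φ(107) = 107 − 1 = 106 = 2 · 53.
5 is a primitive root mod 107 iff 5^(φ(107)/q) ≢ 1 for every prime q | φ(107), i.e. q ∈ {2, 53}.
5^53 ≡ 106 (mod 107)  [q = 2: ≢ 1 ✓]
5^2 ≡ 25 (mod 107)  [q = 53: ≢ 1 ✓]
All checks pass, so 5 has order 106 and is a primitive root modulo 107.

Yes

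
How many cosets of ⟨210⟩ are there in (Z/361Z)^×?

18

Since 210 ∈ (Z/361Z)^×, its order divides φ(361) = φ(19^2) = 19·(19−1) = 342 = 2 · 3^2 · 19.
Divisors of 342: 1, 2, 3, 6, 9, 18, 19, 38, 57, 114, 171, 342.
Evaluate successive powers at the divisors of 342:
210^1 ≡ 210 (mod 361)
210^2 ≡ 58 (mod 361)
210^3 ≡ 267 (mod 361)
210^6 ≡ 172 (mod 361)
210^9 ≡ 77 (mod 361)
210^18 ≡ 153 (mod 361)
210^19 ≡ 1 (mod 361) ✓
The order of 210 is 19, so the subgroup it generates has 19 elements.
Index = |(Z/361Z)^×| / |⟨210⟩| = 342 / 19 = 18.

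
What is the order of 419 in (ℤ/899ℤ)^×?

70

By Lagrange's theorem, ord_899(419) divides φ(899) = φ(29·31) = (29−1)·(31−1) = 28·30 = 840 = 2^3 · 3 · 5 · 7.
Divisors of 840: 1, 2, 3, 4, 5, 6, 7, 8, 10, 12, 14, 15, 20, 21, 24, 28, 30, 35, 40, 42, 56, 60, 70, 84, 105, 120, 140, 168, 210, 280, 420, 840.
Evaluate successive powers at the divisors of 840:
419^1 ≡ 419
419^2 ≡ 256
419^3 ≡ 283
419^4 ≡ 808
419^5 ≡ 528
419^6 ≡ 78
419^7 ≡ 318
419^8 ≡ 190
419^10 ≡ 94
419^12 ≡ 690
419^14 ≡ 436
419^15 ≡ 187
419^20 ≡ 745
419^21 ≡ 202
419^24 ≡ 529
419^28 ≡ 407
419^30 ≡ 807
419^35 ≡ 869
419^40 ≡ 342
419^42 ≡ 349
419^56 ≡ 233
419^60 ≡ 373
419^70 ≡ 1
Hence ord(419) = 70.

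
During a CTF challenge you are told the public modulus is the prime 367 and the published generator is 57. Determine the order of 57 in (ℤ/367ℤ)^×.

183

By Lagrange's theorem, ord_367(57) divides φ(367) = 367 − 1 = 366 = 2 · 3 · 61.
Divisors of 366: 1, 2, 3, 6, 61, 122, 183, 366.
Compute 57^d (mod 367) for the divisors d until we hit 1:
57^1 ≡ 57
57^2 ≡ 313
57^3 ≡ 225
57^6 ≡ 346
57^61 ≡ 283
57^122 ≡ 83
57^183 ≡ 1
So ord_367(57) = 183.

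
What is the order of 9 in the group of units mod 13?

3

ord(9) | φ(13) = 13 − 1 = 12 = 2^2 · 3.
Divisors of 12: 1, 2, 3, 4, 6, 12.
Compute 9^d (mod 13) for the divisors d until we hit 1:
9^1 ≡ 9 (mod 13)
9^2 ≡ 3 (mod 13)
9^3 ≡ 1 (mod 13) ✓
The smallest such exponent is 3, so the order of 9 is 3.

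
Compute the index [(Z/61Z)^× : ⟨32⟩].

By Lagrange's theorem, ord_61(32) divides φ(61) = 61 − 1 = 60 = 2^2 · 3 · 5.
Divisors of 60: 1, 2, 3, 4, 5, 6, 10, 12, 15, 20, 30, 60.
Evaluate successive powers at the divisors of 60:
32^1 ≡ 32
32^2 ≡ 48
32^3 ≡ 11
32^4 ≡ 47
32^5 ≡ 40
32^6 ≡ 60
32^10 ≡ 14
32^12 ≡ 1
The order of 32 is 12, so the subgroup it generates has 12 elements.
Index = |(Z/61Z)^×| / |⟨32⟩| = 60 / 12 = 5.

5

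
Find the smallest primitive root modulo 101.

2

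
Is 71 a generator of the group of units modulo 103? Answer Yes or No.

φ(103) = 103 − 1 = 102 = 2 · 3 · 17.
It suffices to check that the order of 71 is not a proper divisor of 102: compute 71^(102/q) for q ∈ {2, 3, 17}.
71^51 ≡ 102 (mod 103)  [q = 2: ≢ 1 ✓]
71^34 ≡ 56 (mod 103)  [q = 3: ≢ 1 ✓]
71^6 ≡ 93 (mod 103)  [q = 17: ≢ 1 ✓]
All checks pass, so 71 has order 102 and is a primitive root modulo 103.

Yes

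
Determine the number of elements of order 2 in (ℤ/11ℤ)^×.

φ(11) = 11 − 1 = 10 = 2 · 5.
(Z/11Z)^× is cyclic (|G| = 10); a cyclic group of order m has exactly φ(d) elements of each order d | m, and none otherwise.
2 | 10, and φ(2) = 2 − 1 = 1.

1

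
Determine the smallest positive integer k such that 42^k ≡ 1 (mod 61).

15

By Lagrange's theorem, ord_61(42) divides φ(61) = 61 − 1 = 60 = 2^2 · 3 · 5.
Divisors of 60: 1, 2, 3, 4, 5, 6, 10, 12, 15, 20, 30, 60.
Test each divisor d:
42^1 ≡ 42
42^2 ≡ 56
42^3 ≡ 34
42^4 ≡ 25
42^5 ≡ 13
42^6 ≡ 58
42^10 ≡ 47
42^12 ≡ 9
42^15 ≡ 1
The smallest such exponent is 15, so the order of 42 is 15.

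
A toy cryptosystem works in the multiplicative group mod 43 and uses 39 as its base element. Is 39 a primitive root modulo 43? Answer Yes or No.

No

φ(43) = 43 − 1 = 42 = 2 · 3 · 7.
An element g generates (Z/43Z)^× iff g^(42/q) ≢ 1 (mod 43) for each prime q ∈ {2, 3, 7}.
39^21 ≡ 42 (mod 43)  [q = 2: ≢ 1 ✓]
39^14 ≡ 1 (mod 43)  [q = 3: ≡ 1 ✗]
39^6 ≡ 11 (mod 43)  [q = 7: ≢ 1 ✓]
The check at q = 3 fails, so 39 generates a proper subgroup.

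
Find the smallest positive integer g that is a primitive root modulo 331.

3

φ(331) = 331 − 1 = 330 = 2 · 3 · 5 · 11.
Test candidates g = 2, 3, … against the prime factors q ∈ {2, 3, 5, 11} of φ(331): g is a generator iff g^(330/q) ≢ 1 for every such q.
g = 2: 2^165 ≡ 330; 2^110 ≡ 299; 2^66 ≡ 64; 2^30 ≡ 1 — hits 1, so not a primitive root.
g = 3: 3^165 ≡ 330; 3^110 ≡ 299; 3^66 ≡ 64; 3^30 ≡ 270 — none is 1, so 3 is a primitive root.
So 3 is the smallest generator of (Z/331Z)^×.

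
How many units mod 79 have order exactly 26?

12

φ(79) = 79 − 1 = 78 = 2 · 3 · 13.
Since (Z/79Z)^× is cyclic of order 78, the number of elements of order d is φ(d) when d | 78 and 0 otherwise.
26 = 2 · 13 divides 78, and φ(26) = 12.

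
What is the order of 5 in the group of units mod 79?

39

The order of 5 must divide φ(79) = 79 − 1 = 78 = 2 · 3 · 13.
Divisors of 78: 1, 2, 3, 6, 13, 26, 39, 78.
Test each divisor d:
5^1 ≡ 5 (mod 79)
5^2 ≡ 25 (mod 79)
5^3 ≡ 46 (mod 79)
5^6 ≡ 62 (mod 79)
5^13 ≡ 23 (mod 79)
5^26 ≡ 55 (mod 79)
5^39 ≡ 1 (mod 79) ✓
Hence ord(5) = 39.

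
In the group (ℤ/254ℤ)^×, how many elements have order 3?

2

φ(254) = φ(2)·φ(127) = 1·126 = 126 = 2 · 3^2 · 7.
Since (Z/254Z)^× is cyclic of order 126, the number of elements of order d is φ(d) when d | 126 and 0 otherwise.
3 | 126, and φ(3) = 3 − 1 = 2.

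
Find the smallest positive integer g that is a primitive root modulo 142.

φ(142) = φ(2)·φ(71) = 1·70 = 70 = 2 · 5 · 7.
Test candidates g = 2, 3, … against the prime factors q ∈ {2, 5, 7} of φ(142): g is a generator iff g^(70/q) ≢ 1 for every such q.
g = 2: gcd(2, 142) = 2 > 1, not a unit — skip.
g = 3: 3^35 ≡ 1 — hits 1, so not a primitive root.
g = 4: gcd(4, 142) = 2 > 1, not a unit — skip.
g = 5: 5^35 ≡ 1 — hits 1, so not a primitive root.
g = 6: gcd(6, 142) = 2 > 1, not a unit — skip.
g = 7: 7^35 ≡ 141; 7^14 ≡ 125; 7^10 ≡ 45 — none is 1, so 7 is a primitive root.
So 7 is the smallest generator of (Z/142Z)^×.

7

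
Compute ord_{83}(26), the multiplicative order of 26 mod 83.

41

The order of 26 must divide φ(83) = 83 − 1 = 82 = 2 · 41.
Divisors of 82: 1, 2, 41, 82.
Evaluate successive powers at the divisors of 82:
26^1 ≡ 26 (mod 83)
26^2 ≡ 12 (mod 83)
26^41 ≡ 1 (mod 83) ✓
Therefore the multiplicative order of 26 modulo 83 is 41.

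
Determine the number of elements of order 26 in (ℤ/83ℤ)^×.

0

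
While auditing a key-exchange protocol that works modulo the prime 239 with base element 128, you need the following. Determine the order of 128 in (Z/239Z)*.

17

By Lagrange's theorem, ord_239(128) divides φ(239) = 239 − 1 = 238 = 2 · 7 · 17.
Divisors of 238: 1, 2, 7, 14, 17, 34, 119, 238.
Test each divisor d:
128^1 ≡ 128 (mod 239)
128^2 ≡ 132 (mod 239)
128^7 ≡ 6 (mod 239)
128^14 ≡ 36 (mod 239)
128^17 ≡ 1 (mod 239) ✓
The smallest such exponent is 17, so the order of 128 is 17.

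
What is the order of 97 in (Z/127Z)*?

126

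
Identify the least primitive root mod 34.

3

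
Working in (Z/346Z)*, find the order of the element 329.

Since 329 ∈ (Z/346Z)^×, its order divides φ(346) = φ(2)·φ(173) = 1·172 = 172 = 2^2 · 43.
Divisors of 172: 1, 2, 4, 43, 86, 172.
Test each divisor d:
329^1 ≡ 329 (mod 346)
329^2 ≡ 289 (mod 346)
329^4 ≡ 135 (mod 346)
329^43 ≡ 93 (mod 346)
329^86 ≡ 345 (mod 346)
329^172 ≡ 1 (mod 346) ✓
The smallest such exponent is 172, so the order of 329 is 172.

172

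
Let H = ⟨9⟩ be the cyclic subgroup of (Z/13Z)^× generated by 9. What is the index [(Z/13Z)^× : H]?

4

The order of 9 must divide φ(13) = 13 − 1 = 12 = 2^2 · 3.
Divisors of 12: 1, 2, 3, 4, 6, 12.
Evaluate successive powers at the divisors of 12:
9^1 ≡ 9
9^2 ≡ 3
9^3 ≡ 1
So ord_13(9) = 3, hence |⟨9⟩| = 3.
[(Z/13Z)^× : ⟨9⟩] = 12/3 = 4.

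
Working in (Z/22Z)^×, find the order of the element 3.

5

Since 3 ∈ (Z/22Z)^×, its order divides φ(22) = φ(2)·φ(11) = 1·10 = 10 = 2 · 5.
Divisors of 10: 1, 2, 5, 10.
Test each divisor d:
3^1 ≡ 3 (mod 22)
3^2 ≡ 9 (mod 22)
3^5 ≡ 1 (mod 22) ✓
Therefore the multiplicative order of 3 modulo 22 is 5.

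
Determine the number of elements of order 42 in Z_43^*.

12

φ(43) = 43 − 1 = 42 = 2 · 3 · 7.
(Z/43Z)^× is cyclic (|G| = 42); a cyclic group of order m has exactly φ(d) elements of each order d | m, and none otherwise.
42 = 2 · 3 · 7 divides 42, and φ(42) = 12.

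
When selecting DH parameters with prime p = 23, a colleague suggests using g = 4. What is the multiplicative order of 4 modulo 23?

11

By Lagrange's theorem, ord_23(4) divides φ(23) = 23 − 1 = 22 = 2 · 11.
Divisors of 22: 1, 2, 11, 22.
Compute 4^d (mod 23) for the divisors d until we hit 1:
4^1 ≡ 4 (mod 23)
4^2 ≡ 16 (mod 23)
4^11 ≡ 1 (mod 23) ✓
Therefore the multiplicative order of 4 modulo 23 is 11.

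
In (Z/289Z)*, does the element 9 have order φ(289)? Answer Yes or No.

No

φ(289) = φ(17^2) = 17·(17−1) = 272 = 2^4 · 17.
Test 9^(272/q) mod 289 for each prime factor q of 272:
9^136 ≡ 1 (mod 289)  [q = 2: ≡ 1 ✗]
9^16 ≡ 52 (mod 289)  [q = 17: ≢ 1 ✓]
Since 9^136 ≡ 1, the order of 9 divides 136 < 272, so 9 is not a primitive root.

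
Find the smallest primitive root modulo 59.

φ(59) = 59 − 1 = 58 = 2 · 29.
Test candidates g = 2, 3, … against the prime factors q ∈ {2, 29} of φ(59): g is a generator iff g^(58/q) ≢ 1 for every such q.
g = 2: 2^29 ≡ 58; 2^2 ≡ 4 — none is 1, so 2 is a primitive root.
The smallest primitive root modulo 59 is 2.

2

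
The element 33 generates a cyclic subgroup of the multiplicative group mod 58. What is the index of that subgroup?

Since 33 ∈ (Z/58Z)^×, its order divides φ(58) = φ(2)·φ(29) = 1·28 = 28 = 2^2 · 7.
Divisors of 28: 1, 2, 4, 7, 14, 28.
Evaluate successive powers at the divisors of 28:
33^1 ≡ 33 (mod 58)
33^2 ≡ 45 (mod 58)
33^4 ≡ 53 (mod 58)
33^7 ≡ 57 (mod 58)
33^14 ≡ 1 (mod 58) ✓
So ord_58(33) = 14, hence |⟨33⟩| = 14.
Index = |(Z/58Z)^×| / |⟨33⟩| = 28 / 14 = 2.

2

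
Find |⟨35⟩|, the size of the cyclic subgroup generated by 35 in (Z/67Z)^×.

Since 35 ∈ (Z/67Z)^×, its order divides φ(67) = 67 − 1 = 66 = 2 · 3 · 11.
Divisors of 66: 1, 2, 3, 6, 11, 22, 33, 66.
Compute 35^d (mod 67) for the divisors d until we hit 1:
35^1 ≡ 35 (mod 67)
35^2 ≡ 19 (mod 67)
35^3 ≡ 62 (mod 67)
35^6 ≡ 25 (mod 67)
35^11 ≡ 37 (mod 67)
35^22 ≡ 29 (mod 67)
35^33 ≡ 1 (mod 67) ✓
Hence ord(35) = 33.

33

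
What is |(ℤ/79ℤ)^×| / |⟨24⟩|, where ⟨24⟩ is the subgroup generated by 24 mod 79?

13

By Lagrange's theorem, ord_79(24) divides φ(79) = 79 − 1 = 78 = 2 · 3 · 13.
Divisors of 78: 1, 2, 3, 6, 13, 26, 39, 78.
Check 24^d mod 79 for each divisor in increasing order:
24^1 ≡ 24 (mod 79)
24^2 ≡ 23 (mod 79)
24^3 ≡ 78 (mod 79)
24^6 ≡ 1 (mod 79) ✓
The order of 24 is 6, so the subgroup it generates has 6 elements.
Index = |(Z/79Z)^×| / |⟨24⟩| = 78 / 6 = 13.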